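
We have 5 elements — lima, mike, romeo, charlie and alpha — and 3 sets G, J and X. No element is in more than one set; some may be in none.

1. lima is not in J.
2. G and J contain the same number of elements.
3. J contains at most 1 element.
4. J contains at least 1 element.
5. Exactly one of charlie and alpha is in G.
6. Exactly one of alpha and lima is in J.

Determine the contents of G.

G = {charlie}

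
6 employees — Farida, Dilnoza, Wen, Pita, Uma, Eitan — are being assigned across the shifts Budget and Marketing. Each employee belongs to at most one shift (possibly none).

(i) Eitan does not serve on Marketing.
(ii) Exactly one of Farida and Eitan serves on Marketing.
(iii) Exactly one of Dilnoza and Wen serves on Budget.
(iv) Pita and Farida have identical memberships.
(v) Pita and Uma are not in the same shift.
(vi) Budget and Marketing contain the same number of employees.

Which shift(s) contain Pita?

From (i): Eitan ∉ Marketing.
(ii) (exactly one): Farida ∈ Marketing.
(iv): Pita matches Farida: Pita ∉ Budget.
(iv): Pita matches Farida: Pita ∈ Marketing.
(v): Uma ∉ Marketing.

Pita: Marketing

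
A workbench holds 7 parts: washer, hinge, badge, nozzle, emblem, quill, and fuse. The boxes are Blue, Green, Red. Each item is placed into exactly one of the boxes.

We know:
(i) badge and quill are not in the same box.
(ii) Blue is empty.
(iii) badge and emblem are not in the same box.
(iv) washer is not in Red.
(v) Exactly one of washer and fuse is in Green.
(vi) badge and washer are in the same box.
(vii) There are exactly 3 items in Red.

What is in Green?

From (iv): washer ∉ Red.
(ii): Blue already has 0, so the rest are out.
(vi): badge matches washer: badge ∉ Red.
Only one box left: washer ∈ Green.
Only one box left: badge ∈ Green.
(i): quill ∉ Green.
(iii): emblem ∉ Green.
(v) (exactly one): fuse ∉ Green.
Only one box left: emblem ∈ Red.
Only one box left: quill ∈ Red.
Only one box left: fuse ∈ Red.
Only one box left: nozzle ∈ Green.

Green = {badge, hinge, nozzle, washer}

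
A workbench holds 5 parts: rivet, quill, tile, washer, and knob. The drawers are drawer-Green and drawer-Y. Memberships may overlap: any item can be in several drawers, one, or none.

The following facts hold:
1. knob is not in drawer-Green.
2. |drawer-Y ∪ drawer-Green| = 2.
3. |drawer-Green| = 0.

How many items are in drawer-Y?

2

From (1): knob ∉ drawer-Green.
(3): drawer-Green already has 0, so the rest are out.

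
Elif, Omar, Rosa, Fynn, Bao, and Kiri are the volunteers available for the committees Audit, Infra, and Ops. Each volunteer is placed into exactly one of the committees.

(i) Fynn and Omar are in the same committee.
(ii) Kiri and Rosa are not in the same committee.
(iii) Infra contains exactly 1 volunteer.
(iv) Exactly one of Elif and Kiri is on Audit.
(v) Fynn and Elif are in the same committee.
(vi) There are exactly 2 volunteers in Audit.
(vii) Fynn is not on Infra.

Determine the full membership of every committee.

Audit = {Bao, Kiri}; Infra = {Rosa}; Ops = {Elif, Fynn, Omar}

From (vii): Fynn ∉ Infra.
(i): Omar matches Fynn: Omar ∉ Infra.
(v): Elif matches Fynn: Elif ∉ Infra.
Suppose Elif ∈ Audit: no assignment then satisfies all the clues, so Elif ∉ Audit.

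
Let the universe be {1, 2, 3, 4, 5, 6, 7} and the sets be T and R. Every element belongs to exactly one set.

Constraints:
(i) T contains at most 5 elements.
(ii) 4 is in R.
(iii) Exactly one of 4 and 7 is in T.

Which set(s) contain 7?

7: T

From (ii): 4 ∈ R.
(iii) (exactly one): 7 ∈ T.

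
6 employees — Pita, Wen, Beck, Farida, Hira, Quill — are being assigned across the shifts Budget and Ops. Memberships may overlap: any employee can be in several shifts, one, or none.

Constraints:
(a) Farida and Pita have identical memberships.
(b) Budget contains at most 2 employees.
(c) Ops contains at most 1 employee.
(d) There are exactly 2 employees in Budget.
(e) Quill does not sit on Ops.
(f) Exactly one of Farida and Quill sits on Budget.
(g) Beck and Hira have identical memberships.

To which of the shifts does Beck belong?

Beck: none

From (e): Quill ∉ Ops.
Suppose Beck ∈ Budget: no assignment then satisfies all the clues, so Beck ∉ Budget.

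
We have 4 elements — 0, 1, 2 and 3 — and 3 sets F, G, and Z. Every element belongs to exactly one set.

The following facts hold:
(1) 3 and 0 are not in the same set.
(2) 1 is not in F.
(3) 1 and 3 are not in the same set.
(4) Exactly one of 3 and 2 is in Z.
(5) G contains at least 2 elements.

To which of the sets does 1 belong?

1: G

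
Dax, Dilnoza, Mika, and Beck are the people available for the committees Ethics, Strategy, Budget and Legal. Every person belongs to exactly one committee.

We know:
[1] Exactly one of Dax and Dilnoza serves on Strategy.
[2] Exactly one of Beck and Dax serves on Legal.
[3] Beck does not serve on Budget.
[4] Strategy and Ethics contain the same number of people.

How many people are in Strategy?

1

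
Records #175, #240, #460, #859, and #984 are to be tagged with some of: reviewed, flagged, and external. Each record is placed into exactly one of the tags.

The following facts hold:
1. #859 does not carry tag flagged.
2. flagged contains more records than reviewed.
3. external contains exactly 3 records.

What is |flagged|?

2

From (1): #859 ∉ flagged.
Suppose #175 ∈ reviewed: no assignment then satisfies all the clues, so #175 ∉ reviewed.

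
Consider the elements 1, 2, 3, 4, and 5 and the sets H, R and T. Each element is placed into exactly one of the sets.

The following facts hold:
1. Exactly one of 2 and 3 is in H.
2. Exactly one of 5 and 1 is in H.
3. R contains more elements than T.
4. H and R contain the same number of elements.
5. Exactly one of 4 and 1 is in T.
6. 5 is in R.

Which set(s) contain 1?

From (6): 5 ∈ R.
(2) (exactly one): 1 ∈ H.
(5) (exactly one): 4 ∈ T.

1: H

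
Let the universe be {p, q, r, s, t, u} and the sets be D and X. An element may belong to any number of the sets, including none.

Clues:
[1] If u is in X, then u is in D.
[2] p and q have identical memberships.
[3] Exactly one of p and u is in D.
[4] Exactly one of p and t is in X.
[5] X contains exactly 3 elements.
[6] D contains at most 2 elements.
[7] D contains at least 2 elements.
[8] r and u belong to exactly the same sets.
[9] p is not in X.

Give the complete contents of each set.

D = {r, u}; X = {r, t, u}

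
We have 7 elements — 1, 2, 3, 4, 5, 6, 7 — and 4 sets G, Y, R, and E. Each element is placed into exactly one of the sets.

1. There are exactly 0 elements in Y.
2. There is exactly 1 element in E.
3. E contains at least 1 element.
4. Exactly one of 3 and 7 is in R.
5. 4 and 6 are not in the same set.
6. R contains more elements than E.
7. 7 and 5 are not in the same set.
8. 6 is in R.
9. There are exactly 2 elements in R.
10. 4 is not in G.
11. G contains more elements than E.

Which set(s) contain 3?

3: G

From (8): 6 ∈ R.
From (10): 4 ∉ G.
(1): Y already has 0, so the rest are out.
(5): 4 ∉ R.
Only one set left: 4 ∈ E.
(2): E already has 1, so the rest are out.
Suppose 3 ∉ G: no assignment then satisfies all the clues, so 3 ∈ G.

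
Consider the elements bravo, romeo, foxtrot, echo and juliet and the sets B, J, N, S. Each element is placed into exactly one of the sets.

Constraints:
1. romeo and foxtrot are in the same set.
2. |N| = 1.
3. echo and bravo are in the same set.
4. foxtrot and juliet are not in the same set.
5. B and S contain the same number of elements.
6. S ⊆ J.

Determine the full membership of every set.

B = {}; J = {bravo, echo, foxtrot, romeo}; N = {juliet}; S = {}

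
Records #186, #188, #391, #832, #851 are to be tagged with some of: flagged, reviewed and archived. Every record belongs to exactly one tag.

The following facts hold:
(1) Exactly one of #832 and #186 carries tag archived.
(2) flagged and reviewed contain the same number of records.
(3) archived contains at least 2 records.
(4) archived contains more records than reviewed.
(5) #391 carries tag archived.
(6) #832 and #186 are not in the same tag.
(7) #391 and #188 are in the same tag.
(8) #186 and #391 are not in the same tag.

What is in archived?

From (5): #391 ∈ archived.
(7): #188 matches #391: #188 ∉ flagged.
(7): #188 matches #391: #188 ∉ reviewed.
(7): #188 matches #391: #188 ∈ archived.
(8): #186 ∉ archived.
(1) (exactly one): #832 ∈ archived.
Suppose #851 ∈ archived: no assignment then satisfies all the clues, so #851 ∉ archived.

archived = {#188, #391, #832}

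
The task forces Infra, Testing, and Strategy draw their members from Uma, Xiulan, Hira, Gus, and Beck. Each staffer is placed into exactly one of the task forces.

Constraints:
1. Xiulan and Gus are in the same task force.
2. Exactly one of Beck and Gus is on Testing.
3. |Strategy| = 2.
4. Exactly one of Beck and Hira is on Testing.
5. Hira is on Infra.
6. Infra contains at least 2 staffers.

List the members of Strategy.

Strategy = {Gus, Xiulan}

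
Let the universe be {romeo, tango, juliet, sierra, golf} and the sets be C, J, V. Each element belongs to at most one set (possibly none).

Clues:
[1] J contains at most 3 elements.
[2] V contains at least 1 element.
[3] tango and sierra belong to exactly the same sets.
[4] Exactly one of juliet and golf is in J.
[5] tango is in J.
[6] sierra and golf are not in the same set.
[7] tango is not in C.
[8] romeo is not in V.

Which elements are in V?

V = {golf}

From (5): tango ∈ J.
From (8): romeo ∉ V.
(3): sierra matches tango: sierra ∉ C.
(3): sierra matches tango: sierra ∈ J.
(6): golf ∉ J.
(4) (exactly one): juliet ∈ J.
(1): J already has 3, so the rest are out.
(2): only 1 candidates remain for V, so all are in.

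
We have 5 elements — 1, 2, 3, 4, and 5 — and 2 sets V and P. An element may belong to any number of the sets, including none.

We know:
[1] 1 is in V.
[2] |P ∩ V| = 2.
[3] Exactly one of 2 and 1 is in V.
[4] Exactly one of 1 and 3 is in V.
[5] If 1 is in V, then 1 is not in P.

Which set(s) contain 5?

5: P, V

From (1): 1 ∈ V.
(3) (exactly one): 2 ∉ V.
(4) (exactly one): 3 ∉ V.
(5): 1 ∉ P.
Suppose 5 ∉ V: no assignment then satisfies all the clues, so 5 ∈ V.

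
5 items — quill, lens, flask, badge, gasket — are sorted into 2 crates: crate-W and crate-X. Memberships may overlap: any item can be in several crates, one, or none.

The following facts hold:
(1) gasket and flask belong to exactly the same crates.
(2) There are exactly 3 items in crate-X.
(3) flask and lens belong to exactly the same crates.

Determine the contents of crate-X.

crate-X = {flask, gasket, lens}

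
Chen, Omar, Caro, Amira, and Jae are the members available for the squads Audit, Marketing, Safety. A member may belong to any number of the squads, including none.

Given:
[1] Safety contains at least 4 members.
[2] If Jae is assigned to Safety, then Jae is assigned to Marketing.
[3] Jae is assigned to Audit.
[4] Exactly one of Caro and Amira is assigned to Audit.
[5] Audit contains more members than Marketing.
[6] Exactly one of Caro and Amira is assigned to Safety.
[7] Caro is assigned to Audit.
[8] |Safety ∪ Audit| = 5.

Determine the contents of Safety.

Safety = {Amira, Chen, Jae, Omar}

From (3): Jae ∈ Audit.
From (7): Caro ∈ Audit.
(4) (exactly one): Amira ∉ Audit.
Suppose Chen ∉ Safety: no assignment then satisfies all the clues, so Chen ∈ Safety.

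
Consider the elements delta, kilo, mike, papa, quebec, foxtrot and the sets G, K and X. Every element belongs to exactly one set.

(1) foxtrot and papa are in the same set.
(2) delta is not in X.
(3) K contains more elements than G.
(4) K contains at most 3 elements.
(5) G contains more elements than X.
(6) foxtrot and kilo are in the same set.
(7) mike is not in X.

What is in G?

G = {delta, mike}

From (2): delta ∉ X.
From (7): mike ∉ X.
Suppose delta ∉ G: no assignment then satisfies all the clues, so delta ∈ G.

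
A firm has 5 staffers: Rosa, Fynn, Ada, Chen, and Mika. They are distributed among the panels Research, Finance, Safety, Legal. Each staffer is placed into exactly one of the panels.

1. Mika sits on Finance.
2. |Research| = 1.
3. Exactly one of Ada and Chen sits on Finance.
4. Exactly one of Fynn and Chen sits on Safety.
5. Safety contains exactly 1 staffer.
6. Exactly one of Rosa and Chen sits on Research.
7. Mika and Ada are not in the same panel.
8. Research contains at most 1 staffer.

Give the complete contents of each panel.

From (1): Mika ∈ Finance.
(7): Ada ∉ Finance.
(3) (exactly one): Chen ∈ Finance.
(4) (exactly one): Fynn ∈ Safety.
(5): Safety already has 1, so the rest are out.
(6) (exactly one): Rosa ∈ Research.
(8): Research already has 1, so the rest are out.
Only one panel left: Ada ∈ Legal.

Research = {Rosa}; Finance = {Chen, Mika}; Safety = {Fynn}; Legal = {Ada}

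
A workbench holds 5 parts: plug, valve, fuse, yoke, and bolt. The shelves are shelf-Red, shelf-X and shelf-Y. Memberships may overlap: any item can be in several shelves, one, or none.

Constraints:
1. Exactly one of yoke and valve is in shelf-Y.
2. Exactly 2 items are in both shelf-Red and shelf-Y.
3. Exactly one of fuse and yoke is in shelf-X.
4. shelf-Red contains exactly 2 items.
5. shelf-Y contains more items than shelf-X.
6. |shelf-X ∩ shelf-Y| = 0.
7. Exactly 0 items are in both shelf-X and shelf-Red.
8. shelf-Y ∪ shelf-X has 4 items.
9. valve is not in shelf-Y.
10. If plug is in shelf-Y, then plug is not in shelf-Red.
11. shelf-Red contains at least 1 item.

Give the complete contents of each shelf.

shelf-Red = {bolt, yoke}; shelf-X = {fuse}; shelf-Y = {bolt, plug, yoke}

From (9): valve ∉ shelf-Y.
(1) (exactly one): yoke ∈ shelf-Y.
Suppose plug ∈ shelf-Red: no assignment then satisfies all the clues, so plug ∉ shelf-Red.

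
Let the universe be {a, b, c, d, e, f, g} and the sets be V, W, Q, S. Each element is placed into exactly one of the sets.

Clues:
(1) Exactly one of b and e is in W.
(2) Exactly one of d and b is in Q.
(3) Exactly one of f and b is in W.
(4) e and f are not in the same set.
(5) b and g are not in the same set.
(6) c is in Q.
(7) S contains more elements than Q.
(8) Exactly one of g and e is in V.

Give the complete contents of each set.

V = {e}; W = {b}; Q = {c, d}; S = {a, f, g}

From (6): c ∈ Q.
Suppose a ∈ V: no assignment then satisfies all the clues, so a ∉ V.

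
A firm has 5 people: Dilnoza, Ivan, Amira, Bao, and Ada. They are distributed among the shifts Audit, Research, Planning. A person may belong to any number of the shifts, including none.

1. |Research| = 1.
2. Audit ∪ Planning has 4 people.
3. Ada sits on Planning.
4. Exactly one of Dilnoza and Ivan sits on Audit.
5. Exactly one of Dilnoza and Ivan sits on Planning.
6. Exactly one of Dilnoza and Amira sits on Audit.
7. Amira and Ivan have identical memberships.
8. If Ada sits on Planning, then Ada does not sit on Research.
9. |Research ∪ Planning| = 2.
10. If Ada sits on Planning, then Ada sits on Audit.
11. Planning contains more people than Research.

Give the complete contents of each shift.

Audit = {Ada, Amira, Ivan}; Research = {Dilnoza}; Planning = {Ada, Dilnoza}

From (3): Ada ∈ Planning.
(8): Ada ∉ Research.
(10): Ada ∈ Audit.
Suppose Dilnoza ∈ Audit: no assignment then satisfies all the clues, so Dilnoza ∉ Audit.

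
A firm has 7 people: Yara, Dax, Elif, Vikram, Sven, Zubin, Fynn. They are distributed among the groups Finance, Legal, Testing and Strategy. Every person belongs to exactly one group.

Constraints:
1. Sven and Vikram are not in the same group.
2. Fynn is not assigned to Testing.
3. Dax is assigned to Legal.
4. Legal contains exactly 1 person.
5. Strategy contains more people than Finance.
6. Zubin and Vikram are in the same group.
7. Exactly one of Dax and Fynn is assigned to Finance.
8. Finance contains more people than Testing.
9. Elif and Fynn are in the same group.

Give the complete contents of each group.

From (2): Fynn ∉ Testing.
From (3): Dax ∈ Legal.
(4): Legal already has 1, so the rest are out.
(7) (exactly one): Fynn ∈ Finance.
(9): Elif matches Fynn: Elif ∈ Finance.
Suppose Yara ∈ Finance: no assignment then satisfies all the clues, so Yara ∉ Finance.

Finance = {Elif, Fynn}; Legal = {Dax}; Testing = {Sven}; Strategy = {Vikram, Yara, Zubin}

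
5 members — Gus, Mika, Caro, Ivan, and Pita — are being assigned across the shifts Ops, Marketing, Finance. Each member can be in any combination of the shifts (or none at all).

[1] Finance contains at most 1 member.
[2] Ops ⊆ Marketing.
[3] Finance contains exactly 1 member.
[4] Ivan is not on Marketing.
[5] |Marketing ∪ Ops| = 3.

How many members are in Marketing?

3

From (4): Ivan ∉ Marketing.
(2) contrapositive: Ivan ∉ Ops.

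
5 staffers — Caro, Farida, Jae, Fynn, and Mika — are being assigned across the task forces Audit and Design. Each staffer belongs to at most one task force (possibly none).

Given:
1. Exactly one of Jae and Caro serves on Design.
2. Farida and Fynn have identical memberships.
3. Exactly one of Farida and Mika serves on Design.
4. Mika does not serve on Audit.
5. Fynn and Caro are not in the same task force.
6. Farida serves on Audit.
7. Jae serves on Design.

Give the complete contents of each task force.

From (4): Mika ∉ Audit.
From (6): Farida ∈ Audit.
From (7): Jae ∈ Design.
(1) (exactly one): Caro ∉ Design.
(2): Fynn matches Farida: Fynn ∈ Audit.
(3) (exactly one): Mika ∈ Design.
(5): Caro ∉ Audit.

Audit = {Farida, Fynn}; Design = {Jae, Mika}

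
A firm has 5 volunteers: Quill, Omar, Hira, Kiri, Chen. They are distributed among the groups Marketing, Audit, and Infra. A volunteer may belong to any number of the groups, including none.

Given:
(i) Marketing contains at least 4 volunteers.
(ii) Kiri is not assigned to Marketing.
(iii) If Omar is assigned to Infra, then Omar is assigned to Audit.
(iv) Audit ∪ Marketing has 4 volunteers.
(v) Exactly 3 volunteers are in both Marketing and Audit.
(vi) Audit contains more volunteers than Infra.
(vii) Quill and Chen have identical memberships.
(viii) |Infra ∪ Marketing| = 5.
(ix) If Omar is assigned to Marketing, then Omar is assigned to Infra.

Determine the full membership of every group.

Marketing = {Chen, Hira, Omar, Quill}; Audit = {Chen, Omar, Quill}; Infra = {Kiri, Omar}

From (ii): Kiri ∉ Marketing.
(i): only 4 candidates remain for Marketing, so all are in.
(ix): Omar ∈ Infra.
(iii): Omar ∈ Audit.
Suppose Quill ∉ Audit: no assignment then satisfies all the clues, so Quill ∈ Audit.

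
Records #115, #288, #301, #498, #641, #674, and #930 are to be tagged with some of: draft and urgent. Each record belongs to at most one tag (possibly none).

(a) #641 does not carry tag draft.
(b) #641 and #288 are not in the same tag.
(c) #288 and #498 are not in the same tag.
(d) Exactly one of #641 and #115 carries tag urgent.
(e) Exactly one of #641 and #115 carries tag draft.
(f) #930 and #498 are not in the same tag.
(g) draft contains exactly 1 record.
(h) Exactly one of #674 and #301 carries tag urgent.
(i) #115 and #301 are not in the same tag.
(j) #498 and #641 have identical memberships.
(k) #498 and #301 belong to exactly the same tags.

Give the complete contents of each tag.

From (a): #641 ∉ draft.
(e) (exactly one): #115 ∈ draft.
(g): draft already has 1, so the rest are out.
(d) (exactly one): #641 ∈ urgent.
(j): #498 matches #641: #498 ∈ urgent.
(k): #301 matches #498: #301 ∈ urgent.
(b): #288 ∉ urgent.
(f): #930 ∉ urgent.
(h) (exactly one): #674 ∉ urgent.

draft = {#115}; urgent = {#301, #498, #641}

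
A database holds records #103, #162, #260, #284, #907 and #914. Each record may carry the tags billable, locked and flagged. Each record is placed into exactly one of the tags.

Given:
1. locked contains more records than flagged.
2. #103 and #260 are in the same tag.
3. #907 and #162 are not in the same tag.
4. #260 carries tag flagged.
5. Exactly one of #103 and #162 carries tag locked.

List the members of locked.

locked = {#162, #284, #914}

From (4): #260 ∈ flagged.
(2): #103 matches #260: #103 ∉ billable.
(2): #103 matches #260: #103 ∉ locked.
(2): #103 matches #260: #103 ∈ flagged.
(5) (exactly one): #162 ∈ locked.
(3): #907 ∉ locked.
Suppose #284 ∉ locked: no assignment then satisfies all the clues, so #284 ∈ locked.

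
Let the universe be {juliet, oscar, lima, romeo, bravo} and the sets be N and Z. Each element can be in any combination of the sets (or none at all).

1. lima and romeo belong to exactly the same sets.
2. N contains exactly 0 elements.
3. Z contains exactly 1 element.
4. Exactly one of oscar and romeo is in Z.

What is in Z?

Z = {oscar}

(2): N already has 0, so the rest are out.
Suppose juliet ∈ Z: no assignment then satisfies all the clues, so juliet ∉ Z.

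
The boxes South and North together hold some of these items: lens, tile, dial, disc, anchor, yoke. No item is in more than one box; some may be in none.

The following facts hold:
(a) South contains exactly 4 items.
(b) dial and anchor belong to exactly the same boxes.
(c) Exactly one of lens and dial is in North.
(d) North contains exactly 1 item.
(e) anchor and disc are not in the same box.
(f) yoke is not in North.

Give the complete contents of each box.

South = {anchor, dial, tile, yoke}; North = {lens}

From (f): yoke ∉ North.
Suppose lens ∈ South: no assignment then satisfies all the clues, so lens ∉ South.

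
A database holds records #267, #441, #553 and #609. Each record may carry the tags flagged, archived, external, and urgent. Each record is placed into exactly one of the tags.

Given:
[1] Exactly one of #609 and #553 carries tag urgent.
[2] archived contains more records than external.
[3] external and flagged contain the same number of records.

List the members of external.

external = {}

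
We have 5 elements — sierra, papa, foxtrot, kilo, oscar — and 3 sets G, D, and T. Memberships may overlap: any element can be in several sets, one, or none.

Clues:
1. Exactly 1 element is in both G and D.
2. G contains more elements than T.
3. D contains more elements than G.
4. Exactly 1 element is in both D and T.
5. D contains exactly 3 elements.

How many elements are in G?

2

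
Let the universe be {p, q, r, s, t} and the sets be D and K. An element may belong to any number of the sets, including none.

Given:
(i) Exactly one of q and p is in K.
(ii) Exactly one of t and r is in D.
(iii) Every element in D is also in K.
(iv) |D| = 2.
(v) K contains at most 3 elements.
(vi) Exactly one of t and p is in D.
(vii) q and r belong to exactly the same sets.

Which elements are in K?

K = {p, s, t}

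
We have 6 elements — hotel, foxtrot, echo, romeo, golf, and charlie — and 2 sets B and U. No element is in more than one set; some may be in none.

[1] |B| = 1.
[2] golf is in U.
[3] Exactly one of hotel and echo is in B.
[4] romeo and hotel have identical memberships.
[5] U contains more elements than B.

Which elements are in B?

B = {echo}

From (2): golf ∈ U.
Suppose hotel ∈ B: no assignment then satisfies all the clues, so hotel ∉ B.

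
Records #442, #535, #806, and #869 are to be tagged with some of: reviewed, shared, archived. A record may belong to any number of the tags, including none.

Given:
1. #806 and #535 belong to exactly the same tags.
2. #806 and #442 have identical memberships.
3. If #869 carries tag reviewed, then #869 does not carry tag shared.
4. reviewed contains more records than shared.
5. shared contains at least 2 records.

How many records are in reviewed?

4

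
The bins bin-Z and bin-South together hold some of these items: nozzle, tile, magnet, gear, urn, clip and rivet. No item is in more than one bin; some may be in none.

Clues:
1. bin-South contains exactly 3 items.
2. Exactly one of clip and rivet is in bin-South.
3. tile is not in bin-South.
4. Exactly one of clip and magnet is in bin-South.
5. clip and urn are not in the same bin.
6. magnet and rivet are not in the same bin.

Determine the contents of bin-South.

bin-South = {clip, gear, nozzle}

From (3): tile ∉ bin-South.
Suppose nozzle ∉ bin-South: no assignment then satisfies all the clues, so nozzle ∈ bin-South.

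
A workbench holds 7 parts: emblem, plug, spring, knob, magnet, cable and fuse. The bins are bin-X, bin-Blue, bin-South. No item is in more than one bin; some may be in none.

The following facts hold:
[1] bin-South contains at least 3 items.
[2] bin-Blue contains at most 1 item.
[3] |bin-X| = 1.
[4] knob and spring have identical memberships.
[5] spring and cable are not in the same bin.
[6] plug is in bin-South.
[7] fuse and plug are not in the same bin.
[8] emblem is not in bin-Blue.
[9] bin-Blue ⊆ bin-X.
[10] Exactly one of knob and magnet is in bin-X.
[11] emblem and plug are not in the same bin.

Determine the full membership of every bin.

From (6): plug ∈ bin-South.
From (8): emblem ∉ bin-Blue.
(7): fuse ∉ bin-South.
(11): emblem ∉ bin-South.
Suppose emblem ∈ bin-X: no assignment then satisfies all the clues, so emblem ∉ bin-X.

bin-X = {magnet}; bin-Blue = {}; bin-South = {knob, plug, spring}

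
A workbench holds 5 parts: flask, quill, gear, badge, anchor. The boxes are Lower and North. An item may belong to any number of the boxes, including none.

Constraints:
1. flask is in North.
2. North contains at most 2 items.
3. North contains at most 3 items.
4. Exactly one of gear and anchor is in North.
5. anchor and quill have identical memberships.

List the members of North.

North = {flask, gear}

From (1): flask ∈ North.
Suppose quill ∈ North: no assignment then satisfies all the clues, so quill ∉ North.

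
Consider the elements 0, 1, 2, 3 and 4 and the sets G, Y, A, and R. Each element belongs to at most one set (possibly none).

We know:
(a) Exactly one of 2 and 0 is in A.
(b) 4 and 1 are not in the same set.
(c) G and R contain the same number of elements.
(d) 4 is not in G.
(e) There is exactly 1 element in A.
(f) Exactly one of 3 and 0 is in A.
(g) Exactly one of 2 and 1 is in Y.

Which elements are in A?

From (d): 4 ∉ G.
Suppose 0 ∉ A: no assignment then satisfies all the clues, so 0 ∈ A.

A = {0}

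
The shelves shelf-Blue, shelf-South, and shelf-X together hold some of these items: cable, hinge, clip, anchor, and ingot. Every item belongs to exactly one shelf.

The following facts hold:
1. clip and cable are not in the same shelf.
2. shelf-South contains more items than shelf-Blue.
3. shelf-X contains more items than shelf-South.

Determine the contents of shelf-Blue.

shelf-Blue = {}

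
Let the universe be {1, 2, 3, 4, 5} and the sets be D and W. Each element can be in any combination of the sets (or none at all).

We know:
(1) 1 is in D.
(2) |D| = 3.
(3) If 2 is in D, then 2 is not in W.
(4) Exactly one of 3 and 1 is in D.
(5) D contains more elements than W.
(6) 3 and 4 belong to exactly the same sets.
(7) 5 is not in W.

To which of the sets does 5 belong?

5: D

From (1): 1 ∈ D.
From (7): 5 ∉ W.
(4) (exactly one): 3 ∉ D.
(6): 4 matches 3: 4 ∉ D.
(2): only 3 candidates remain for D, so all are in.
(3): 2 ∉ W.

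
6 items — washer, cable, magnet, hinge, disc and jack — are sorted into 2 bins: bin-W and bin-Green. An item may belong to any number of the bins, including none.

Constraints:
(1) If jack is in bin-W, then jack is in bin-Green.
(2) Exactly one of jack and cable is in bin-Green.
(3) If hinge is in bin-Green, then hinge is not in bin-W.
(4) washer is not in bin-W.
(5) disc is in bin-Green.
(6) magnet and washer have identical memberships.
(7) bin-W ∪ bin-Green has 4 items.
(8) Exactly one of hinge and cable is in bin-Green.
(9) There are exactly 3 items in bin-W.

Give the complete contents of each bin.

bin-W = {cable, disc, jack}; bin-Green = {disc, hinge, jack}

From (4): washer ∉ bin-W.
From (5): disc ∈ bin-Green.
(6): magnet matches washer: magnet ∉ bin-W.
Suppose washer ∈ bin-Green: no assignment then satisfies all the clues, so washer ∉ bin-Green.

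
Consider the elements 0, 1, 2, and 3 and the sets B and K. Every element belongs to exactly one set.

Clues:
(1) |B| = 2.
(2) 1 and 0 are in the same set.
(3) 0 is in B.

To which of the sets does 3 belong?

From (3): 0 ∈ B.
(2): 1 matches 0: 1 ∈ B.
(1): B already has 2, so the rest are out.
Only one set left: 2 ∈ K.
Only one set left: 3 ∈ K.

3: K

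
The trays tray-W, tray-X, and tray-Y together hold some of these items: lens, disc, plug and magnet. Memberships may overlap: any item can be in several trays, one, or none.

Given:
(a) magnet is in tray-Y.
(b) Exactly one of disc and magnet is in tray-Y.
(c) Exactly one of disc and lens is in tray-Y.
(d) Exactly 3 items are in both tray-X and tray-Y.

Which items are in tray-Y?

From (a): magnet ∈ tray-Y.
(b) (exactly one): disc ∉ tray-Y.
(c) (exactly one): lens ∈ tray-Y.
Suppose plug ∉ tray-Y: no assignment then satisfies all the clues, so plug ∈ tray-Y.

tray-Y = {lens, magnet, plug}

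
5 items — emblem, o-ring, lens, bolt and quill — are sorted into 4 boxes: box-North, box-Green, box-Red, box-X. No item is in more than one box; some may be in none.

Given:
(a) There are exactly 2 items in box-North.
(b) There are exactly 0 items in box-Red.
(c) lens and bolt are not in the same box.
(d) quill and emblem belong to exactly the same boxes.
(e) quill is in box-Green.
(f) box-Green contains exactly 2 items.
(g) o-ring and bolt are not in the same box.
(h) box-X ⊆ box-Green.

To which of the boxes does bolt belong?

From (e): quill ∈ box-Green.
(b): box-Red already has 0, so the rest are out.
(d): emblem matches quill: emblem ∉ box-North.
(d): emblem matches quill: emblem ∈ box-Green.
(f): box-Green already has 2, so the rest are out.
(h) contrapositive: o-ring ∉ box-X.
(h) contrapositive: lens ∉ box-X.
(h) contrapositive: bolt ∉ box-X.
Suppose bolt ∈ box-North: no assignment then satisfies all the clues, so bolt ∉ box-North.

bolt: none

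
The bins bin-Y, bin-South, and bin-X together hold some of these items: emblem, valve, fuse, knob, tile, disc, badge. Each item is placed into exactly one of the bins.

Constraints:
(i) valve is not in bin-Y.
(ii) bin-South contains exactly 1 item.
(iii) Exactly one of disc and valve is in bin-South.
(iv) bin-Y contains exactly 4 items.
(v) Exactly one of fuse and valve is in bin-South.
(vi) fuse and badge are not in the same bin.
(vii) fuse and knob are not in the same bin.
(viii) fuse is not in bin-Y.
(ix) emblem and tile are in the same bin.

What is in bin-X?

From (i): valve ∉ bin-Y.
From (viii): fuse ∉ bin-Y.
Suppose emblem ∈ bin-X: no assignment then satisfies all the clues, so emblem ∉ bin-X.

bin-X = {disc, fuse}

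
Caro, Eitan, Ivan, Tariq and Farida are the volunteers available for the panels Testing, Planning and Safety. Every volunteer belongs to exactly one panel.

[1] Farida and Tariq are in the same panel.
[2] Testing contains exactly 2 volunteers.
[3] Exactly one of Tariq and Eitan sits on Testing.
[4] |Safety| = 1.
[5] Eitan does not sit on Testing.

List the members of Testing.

From (5): Eitan ∉ Testing.
(3) (exactly one): Tariq ∈ Testing.
(1): Farida matches Tariq: Farida ∈ Testing.
(2): Testing already has 2, so the rest are out.

Testing = {Farida, Tariq}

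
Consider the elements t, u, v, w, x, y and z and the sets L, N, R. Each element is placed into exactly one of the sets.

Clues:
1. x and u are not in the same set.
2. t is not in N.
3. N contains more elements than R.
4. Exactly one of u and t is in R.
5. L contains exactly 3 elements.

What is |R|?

1

From (2): t ∉ N.
Suppose v ∈ R: no assignment then satisfies all the clues, so v ∉ R.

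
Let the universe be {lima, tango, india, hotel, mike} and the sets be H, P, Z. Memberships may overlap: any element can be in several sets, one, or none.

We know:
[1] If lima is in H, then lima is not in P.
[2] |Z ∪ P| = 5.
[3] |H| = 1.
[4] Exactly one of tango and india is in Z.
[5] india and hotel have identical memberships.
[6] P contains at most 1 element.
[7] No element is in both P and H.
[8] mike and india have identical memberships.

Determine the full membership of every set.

H = {lima}; P = {tango}; Z = {hotel, india, lima, mike}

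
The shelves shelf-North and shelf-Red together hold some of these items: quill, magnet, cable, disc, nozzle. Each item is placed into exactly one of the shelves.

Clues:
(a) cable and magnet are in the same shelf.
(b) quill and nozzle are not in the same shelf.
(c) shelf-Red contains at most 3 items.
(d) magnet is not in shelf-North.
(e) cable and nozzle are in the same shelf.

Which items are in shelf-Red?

shelf-Red = {cable, magnet, nozzle}

From (d): magnet ∉ shelf-North.
(a): cable matches magnet: cable ∉ shelf-North.
(e): nozzle matches cable: nozzle ∉ shelf-North.
Only one shelf left: magnet ∈ shelf-Red.
Only one shelf left: cable ∈ shelf-Red.
Only one shelf left: nozzle ∈ shelf-Red.
(b): quill ∉ shelf-Red.
(c): shelf-Red already has 3, so the rest are out.
Only one shelf left: quill ∈ shelf-North.
Only one shelf left: disc ∈ shelf-North.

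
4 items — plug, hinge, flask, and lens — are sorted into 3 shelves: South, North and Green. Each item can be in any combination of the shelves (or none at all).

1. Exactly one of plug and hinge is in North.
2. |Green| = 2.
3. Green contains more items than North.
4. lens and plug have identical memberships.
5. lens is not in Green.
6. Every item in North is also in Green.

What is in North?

North = {hinge}

From (5): lens ∉ Green.
(4): plug matches lens: plug ∉ Green.
(6) contrapositive: plug ∉ North.
(6) contrapositive: lens ∉ North.
(1) (exactly one): hinge ∈ North.
(2): only 2 candidates remain for Green, so all are in.
Suppose flask ∈ North: no assignment then satisfies all the clues, so flask ∉ North.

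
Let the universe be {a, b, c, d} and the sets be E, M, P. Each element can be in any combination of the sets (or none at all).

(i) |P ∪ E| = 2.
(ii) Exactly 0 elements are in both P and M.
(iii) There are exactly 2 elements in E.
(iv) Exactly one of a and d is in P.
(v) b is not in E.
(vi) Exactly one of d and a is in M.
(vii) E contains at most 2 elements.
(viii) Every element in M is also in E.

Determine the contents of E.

E = {a, d}

From (v): b ∉ E.
(viii) contrapositive: b ∉ M.
Suppose a ∉ E: no assignment then satisfies all the clues, so a ∈ E.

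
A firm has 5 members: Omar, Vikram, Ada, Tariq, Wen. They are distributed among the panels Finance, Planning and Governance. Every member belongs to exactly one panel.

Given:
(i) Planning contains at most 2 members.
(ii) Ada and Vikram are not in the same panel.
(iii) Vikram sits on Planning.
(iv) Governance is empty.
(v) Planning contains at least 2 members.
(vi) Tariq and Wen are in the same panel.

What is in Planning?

Planning = {Omar, Vikram}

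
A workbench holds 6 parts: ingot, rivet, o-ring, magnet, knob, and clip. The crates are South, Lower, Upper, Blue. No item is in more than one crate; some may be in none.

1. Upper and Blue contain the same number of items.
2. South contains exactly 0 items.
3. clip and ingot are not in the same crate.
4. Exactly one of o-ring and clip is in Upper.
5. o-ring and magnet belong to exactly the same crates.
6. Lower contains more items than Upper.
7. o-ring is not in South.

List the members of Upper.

From (7): o-ring ∉ South.
(2): South already has 0, so the rest are out.
Suppose ingot ∈ Upper: no assignment then satisfies all the clues, so ingot ∉ Upper.

Upper = {clip}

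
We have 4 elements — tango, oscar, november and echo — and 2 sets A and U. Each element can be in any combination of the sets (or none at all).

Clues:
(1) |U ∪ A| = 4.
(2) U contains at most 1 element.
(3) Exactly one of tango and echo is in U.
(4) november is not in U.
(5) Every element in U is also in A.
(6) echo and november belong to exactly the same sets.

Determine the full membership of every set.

A = {echo, november, oscar, tango}; U = {tango}

From (4): november ∉ U.
(6): echo matches november: echo ∉ U.
(3) (exactly one): tango ∈ U.
(5) with tango ∈ U: tango ∈ A.
(2): U already has 1, so the rest are out.
Suppose oscar ∉ A: no assignment then satisfies all the clues, so oscar ∈ A.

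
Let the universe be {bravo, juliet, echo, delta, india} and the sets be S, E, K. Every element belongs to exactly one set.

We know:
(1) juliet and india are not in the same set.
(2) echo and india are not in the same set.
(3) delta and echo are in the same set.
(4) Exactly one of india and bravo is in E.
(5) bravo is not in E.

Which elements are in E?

E = {india}

From (5): bravo ∉ E.
(4) (exactly one): india ∈ E.
(1): juliet ∉ E.
(2): echo ∉ E.
(3): delta matches echo: delta ∉ E.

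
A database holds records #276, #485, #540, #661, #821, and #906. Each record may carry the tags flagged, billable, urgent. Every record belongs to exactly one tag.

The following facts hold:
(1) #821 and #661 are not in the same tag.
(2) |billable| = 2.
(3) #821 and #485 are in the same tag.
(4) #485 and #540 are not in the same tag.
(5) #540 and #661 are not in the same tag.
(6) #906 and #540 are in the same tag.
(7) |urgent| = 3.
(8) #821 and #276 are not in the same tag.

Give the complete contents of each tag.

flagged = {#661}; billable = {#485, #821}; urgent = {#276, #540, #906}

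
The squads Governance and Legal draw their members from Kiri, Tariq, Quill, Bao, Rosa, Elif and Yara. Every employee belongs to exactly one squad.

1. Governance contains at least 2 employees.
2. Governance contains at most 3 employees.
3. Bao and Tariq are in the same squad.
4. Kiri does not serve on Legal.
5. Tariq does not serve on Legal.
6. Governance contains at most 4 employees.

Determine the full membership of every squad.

Governance = {Bao, Kiri, Tariq}; Legal = {Elif, Quill, Rosa, Yara}

From (4): Kiri ∉ Legal.
From (5): Tariq ∉ Legal.
(3): Bao matches Tariq: Bao ∉ Legal.
Only one squad left: Kiri ∈ Governance.
Only one squad left: Tariq ∈ Governance.
Only one squad left: Bao ∈ Governance.
(2): Governance already has 3, so the rest are out.
Only one squad left: Quill ∈ Legal.
Only one squad left: Rosa ∈ Legal.
Only one squad left: Elif ∈ Legal.
Only one squad left: Yara ∈ Legal.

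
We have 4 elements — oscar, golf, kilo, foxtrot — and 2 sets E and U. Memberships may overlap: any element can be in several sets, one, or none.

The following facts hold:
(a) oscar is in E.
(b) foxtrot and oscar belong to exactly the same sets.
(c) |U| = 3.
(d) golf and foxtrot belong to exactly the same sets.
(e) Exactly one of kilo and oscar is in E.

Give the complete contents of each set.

E = {foxtrot, golf, oscar}; U = {foxtrot, golf, oscar}

From (a): oscar ∈ E.
(b): foxtrot matches oscar: foxtrot ∈ E.
(d): golf matches foxtrot: golf ∈ E.
(e) (exactly one): kilo ∉ E.
Suppose oscar ∉ U: no assignment then satisfies all the clues, so oscar ∈ U.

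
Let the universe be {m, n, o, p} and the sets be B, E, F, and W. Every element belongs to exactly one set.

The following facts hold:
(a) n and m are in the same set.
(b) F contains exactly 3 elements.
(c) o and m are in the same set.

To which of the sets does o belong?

o: F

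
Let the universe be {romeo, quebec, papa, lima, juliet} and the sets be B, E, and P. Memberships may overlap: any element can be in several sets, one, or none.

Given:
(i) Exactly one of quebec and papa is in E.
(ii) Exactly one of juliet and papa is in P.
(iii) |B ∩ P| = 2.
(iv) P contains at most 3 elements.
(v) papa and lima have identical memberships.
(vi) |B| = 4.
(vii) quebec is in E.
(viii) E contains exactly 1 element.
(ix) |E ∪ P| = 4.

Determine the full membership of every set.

B = {juliet, lima, papa, quebec}; E = {quebec}; P = {lima, papa, romeo}

From (vii): quebec ∈ E.
(i) (exactly one): papa ∉ E.
(v): lima matches papa: lima ∉ E.
(viii): E already has 1, so the rest are out.
Suppose romeo ∈ B: no assignment then satisfies all the clues, so romeo ∉ B.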